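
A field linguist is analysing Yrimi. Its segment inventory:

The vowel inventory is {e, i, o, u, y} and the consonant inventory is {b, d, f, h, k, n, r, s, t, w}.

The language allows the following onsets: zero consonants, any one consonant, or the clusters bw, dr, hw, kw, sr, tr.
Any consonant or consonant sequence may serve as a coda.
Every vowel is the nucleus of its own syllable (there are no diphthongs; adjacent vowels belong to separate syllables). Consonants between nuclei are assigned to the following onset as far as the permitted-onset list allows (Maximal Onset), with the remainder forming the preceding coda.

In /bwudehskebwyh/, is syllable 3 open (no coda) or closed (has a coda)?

Nuclei (vowels): u, e, e, y → 4 syllables.
σ1/σ2 boundary: /d/ is a single consonant, so it becomes the next onset.
σ2/σ3 boundary: /hsk/ splits as /hs/ + /k/ (/k/ is the longest suffix that is a licit onset).
σ3/σ4 boundary: cluster /bw/ — /bw/ is itself a permitted onset, so the whole cluster goes right; preceding coda = ∅.
Syllabification: bwu.dehs.ke.bwyh.
Syllable 3 is /ke/; it ends in its nucleus with no coda, so it is open.

open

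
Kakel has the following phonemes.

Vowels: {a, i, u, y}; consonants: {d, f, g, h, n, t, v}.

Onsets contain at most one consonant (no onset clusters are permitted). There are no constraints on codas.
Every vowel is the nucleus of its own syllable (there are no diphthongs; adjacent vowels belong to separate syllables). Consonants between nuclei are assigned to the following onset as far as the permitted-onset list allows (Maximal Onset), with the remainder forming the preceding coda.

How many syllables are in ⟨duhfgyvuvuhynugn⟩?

Vowels present: u, y, u, u, y, u; each is a nucleus, giving 6 syllables.

6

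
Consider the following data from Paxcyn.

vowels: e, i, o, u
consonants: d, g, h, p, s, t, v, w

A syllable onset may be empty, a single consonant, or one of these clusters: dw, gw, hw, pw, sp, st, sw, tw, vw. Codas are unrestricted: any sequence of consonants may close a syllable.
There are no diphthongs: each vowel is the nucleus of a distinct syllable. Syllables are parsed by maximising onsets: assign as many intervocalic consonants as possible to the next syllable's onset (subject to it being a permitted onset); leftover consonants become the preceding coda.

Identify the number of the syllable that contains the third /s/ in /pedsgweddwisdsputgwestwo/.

4

Nuclei (vowels): e, e, i, u, e, o → 6 syllables.
σ1/σ2 boundary: /dsgw/ — longest licit onset from the right is /gw/, leaving /ds/ as coda.
σ2/σ3 boundary: /ddw/; trying suffixes from longest down, /dw/ is the first permitted one, so coda /d/ | onset /dw/.
σ3/σ4 boundary: /sdsp/; trying suffixes from longest down, /sp/ is the first permitted one, so coda /sd/ | onset /sp/.
σ4/σ5 boundary: /tgw/ splits as /t/ + /gw/ (/gw/ is the longest suffix that is a licit onset).
σ5/σ6 boundary: /stw/ splits as /s/ + /tw/ (/tw/ is the longest suffix that is a licit onset).
So the parse is peds.gwed.dwisd.sput.gwes.two.
The third /s/ is in the onset of syllable 4 (/sput/).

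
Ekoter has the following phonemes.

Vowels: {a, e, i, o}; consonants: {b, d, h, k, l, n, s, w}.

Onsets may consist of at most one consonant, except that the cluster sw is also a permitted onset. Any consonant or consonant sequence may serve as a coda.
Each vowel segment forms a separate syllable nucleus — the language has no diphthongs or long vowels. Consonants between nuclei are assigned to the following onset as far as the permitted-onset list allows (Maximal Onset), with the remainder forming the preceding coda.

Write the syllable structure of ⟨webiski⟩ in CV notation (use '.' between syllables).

CV.CVC.CV

The vowels are e, i, i — 3 nuclei, so 3 syllables.
V1 /e/ – V2 /i/: /b/ is a single consonant, so it becomes the next onset.
V2 /i/ – V3 /i/: /sk/; trying suffixes from longest down, /k/ is the first permitted one, so coda /s/ | onset /k/.
Syllabification: we.bis.ki.
Mapping each syllable to C/V: /we/ → CV, /bis/ → CVC, /ki/ → CV.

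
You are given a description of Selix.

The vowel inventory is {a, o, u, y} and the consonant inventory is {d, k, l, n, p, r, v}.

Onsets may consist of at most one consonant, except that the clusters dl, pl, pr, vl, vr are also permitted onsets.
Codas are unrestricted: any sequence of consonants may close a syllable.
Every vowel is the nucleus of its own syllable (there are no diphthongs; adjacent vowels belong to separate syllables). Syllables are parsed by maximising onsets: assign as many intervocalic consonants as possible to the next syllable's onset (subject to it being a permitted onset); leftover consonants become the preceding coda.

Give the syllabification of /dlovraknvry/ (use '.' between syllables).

dlo.vrakn.vry

The vowels are o, a, y — 3 nuclei, so 3 syllables.
Between /o/ (V1) and /a/ (V2): cluster /vr/ — /vr/ is itself a permitted onset, so the whole cluster goes right; preceding coda = ∅.
Between /a/ (V2) and /y/ (V3): /knvr/ splits as /kn/ + /vr/ (/vr/ is the longest suffix that is a licit onset).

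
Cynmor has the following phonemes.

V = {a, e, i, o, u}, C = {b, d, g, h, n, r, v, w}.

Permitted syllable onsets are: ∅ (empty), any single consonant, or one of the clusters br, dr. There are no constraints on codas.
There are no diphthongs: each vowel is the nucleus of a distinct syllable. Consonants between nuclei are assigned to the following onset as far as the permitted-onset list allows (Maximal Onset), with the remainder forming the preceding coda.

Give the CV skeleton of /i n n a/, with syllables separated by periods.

Nuclei (vowels): i, a → 2 syllables.
/i…a/ gap (V1→V2): cluster /nn/ — the longest permitted-onset suffix is /n/; onset = /n/, preceding coda = /n/.
Putting it together: in.na.
Mapping each syllable to C/V: /in/ → VC, /na/ → CV.

VC.CV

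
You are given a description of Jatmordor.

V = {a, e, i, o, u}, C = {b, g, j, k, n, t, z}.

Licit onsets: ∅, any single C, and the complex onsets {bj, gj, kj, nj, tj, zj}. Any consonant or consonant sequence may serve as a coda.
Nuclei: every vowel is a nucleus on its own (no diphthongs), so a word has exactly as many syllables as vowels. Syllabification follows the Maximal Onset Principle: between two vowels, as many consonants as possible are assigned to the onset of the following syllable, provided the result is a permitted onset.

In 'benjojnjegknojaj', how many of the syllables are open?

2

The vowels are e, o, e, o, a — 5 nuclei, so 5 syllables.
/e…o/ gap (V1→V2): cluster /nj/ — /nj/ is itself a permitted onset, so the whole cluster goes right; preceding coda = ∅.
/o…e/ gap (V2→V3): cluster /jnj/ — the longest permitted-onset suffix is /nj/; onset = /nj/, preceding coda = /j/.
/e…o/ gap (V3→V4): /gkn/ — longest licit onset from the right is /n/, leaving /gk/ as coda.
/o…a/ gap (V4→V5): just /j/ — single C goes to the following onset.
So the parse is be.njoj.njegk.no.jaj.
Classifying each syllable: /be/ (open), /njoj/ (closed), /njegk/ (closed), /no/ (open), /jaj/ (closed).
Open syllables: 2.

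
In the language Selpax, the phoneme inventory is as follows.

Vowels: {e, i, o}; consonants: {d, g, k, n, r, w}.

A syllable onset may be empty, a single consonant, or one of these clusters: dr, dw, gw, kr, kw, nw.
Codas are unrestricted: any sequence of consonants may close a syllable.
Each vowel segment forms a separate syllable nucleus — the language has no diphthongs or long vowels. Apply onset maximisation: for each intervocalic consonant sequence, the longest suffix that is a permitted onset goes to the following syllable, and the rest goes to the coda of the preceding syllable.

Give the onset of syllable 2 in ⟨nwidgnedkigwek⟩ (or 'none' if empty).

n

Nuclei (vowels): i, e, i, e → 4 syllables.
/i…e/ gap (V1→V2): /dgn/; trying suffixes from longest down, /n/ is the first permitted one, so coda /dg/ | onset /n/.
/e…i/ gap (V2→V3): /dk/ splits as /d/ + /k/ (/k/ is the longest suffix that is a licit onset).
/i…e/ gap (V3→V4): /gw/ — entire cluster is a permitted onset → onset /gw/, coda ∅.
So the parse is nwidg.ned.ki.gwek.
Syllable 2 is /ned/: onset /n/, nucleus /e/, coda /d/.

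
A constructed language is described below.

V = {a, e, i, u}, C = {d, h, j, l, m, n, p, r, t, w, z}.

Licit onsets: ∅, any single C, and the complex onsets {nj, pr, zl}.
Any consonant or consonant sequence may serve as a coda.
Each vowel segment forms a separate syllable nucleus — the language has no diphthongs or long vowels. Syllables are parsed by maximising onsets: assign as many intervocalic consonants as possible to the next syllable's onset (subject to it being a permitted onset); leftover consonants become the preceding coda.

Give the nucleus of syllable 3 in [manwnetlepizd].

The vowels are a, e, e, i — 4 nuclei, so 4 syllables.
The third nucleus (vowel 3 from the left) is /e/.

e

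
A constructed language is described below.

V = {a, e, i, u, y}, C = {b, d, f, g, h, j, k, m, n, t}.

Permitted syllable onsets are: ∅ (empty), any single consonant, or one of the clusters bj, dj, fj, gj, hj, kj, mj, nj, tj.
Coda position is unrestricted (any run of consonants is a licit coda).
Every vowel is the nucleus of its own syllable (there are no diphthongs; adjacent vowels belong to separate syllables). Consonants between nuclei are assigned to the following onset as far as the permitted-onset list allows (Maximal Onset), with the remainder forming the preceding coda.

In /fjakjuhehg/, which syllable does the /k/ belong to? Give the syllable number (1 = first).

2

Nuclei (vowels): a, u, e → 3 syllables.
σ1/σ2 boundary: /kj/ — entire cluster is a permitted onset → onset /kj/, coda ∅.
σ2/σ3 boundary: just /h/ — single C goes to the following onset.
Result: fja.kju.hehg.
The /k/ is in the onset of syllable 2 (/kju/).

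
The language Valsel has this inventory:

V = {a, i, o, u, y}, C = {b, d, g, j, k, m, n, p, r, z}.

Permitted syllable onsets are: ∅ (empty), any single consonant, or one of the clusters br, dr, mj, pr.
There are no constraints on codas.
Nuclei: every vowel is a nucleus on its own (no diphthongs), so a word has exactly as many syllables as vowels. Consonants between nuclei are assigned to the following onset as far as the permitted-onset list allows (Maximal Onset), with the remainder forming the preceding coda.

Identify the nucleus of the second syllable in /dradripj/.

i

Nuclei (vowels): a, i → 2 syllables.
The second nucleus (vowel 2 from the left) is /i/.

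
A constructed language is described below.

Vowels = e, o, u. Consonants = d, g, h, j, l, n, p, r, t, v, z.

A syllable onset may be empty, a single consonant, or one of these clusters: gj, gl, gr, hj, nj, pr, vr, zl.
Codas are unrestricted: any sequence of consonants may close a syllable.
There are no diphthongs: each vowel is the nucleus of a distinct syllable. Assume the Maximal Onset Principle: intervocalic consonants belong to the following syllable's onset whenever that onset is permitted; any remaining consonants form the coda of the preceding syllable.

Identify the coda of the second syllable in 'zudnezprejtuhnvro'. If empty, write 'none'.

z

Vowels present: u, e, e, u, o; each is a nucleus, giving 5 syllables.
V1 /u/ – V2 /e/: /dn/; trying suffixes from longest down, /n/ is the first permitted one, so coda /d/ | onset /n/.
V2 /e/ – V3 /e/: cluster /zpr/ — the longest permitted-onset suffix is /pr/; onset = /pr/, preceding coda = /z/.
V3 /e/ – V4 /u/: /jt/ — longest licit onset from the right is /t/, leaving /j/ as coda.
V4 /u/ – V5 /o/: cluster /hnvr/ — the longest permitted-onset suffix is /vr/; onset = /vr/, preceding coda = /hn/.
So the parse is zud.nez.prej.tuhn.vro.
Syllable 2 is /nez/: onset /n/, nucleus /e/, coda /z/.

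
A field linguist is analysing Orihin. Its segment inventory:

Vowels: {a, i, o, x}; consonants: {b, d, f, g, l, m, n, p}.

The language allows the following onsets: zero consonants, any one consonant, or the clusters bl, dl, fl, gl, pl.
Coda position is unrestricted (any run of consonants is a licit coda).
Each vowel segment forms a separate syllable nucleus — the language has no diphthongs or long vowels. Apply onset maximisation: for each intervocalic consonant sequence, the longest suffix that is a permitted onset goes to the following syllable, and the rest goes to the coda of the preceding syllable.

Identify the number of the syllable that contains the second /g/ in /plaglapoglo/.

The vowels are a, a, o, o — 4 nuclei, so 4 syllables.
σ1/σ2 boundary: /gl/ — entire cluster is a permitted onset → onset /gl/, coda ∅.
σ2/σ3 boundary: just /p/ — single C goes to the following onset.
σ3/σ4 boundary: /gl/ — entire cluster is a permitted onset → onset /gl/, coda ∅.
Putting it together: pla.gla.po.glo.
The second /g/ is in the onset of syllable 4 (/glo/).

4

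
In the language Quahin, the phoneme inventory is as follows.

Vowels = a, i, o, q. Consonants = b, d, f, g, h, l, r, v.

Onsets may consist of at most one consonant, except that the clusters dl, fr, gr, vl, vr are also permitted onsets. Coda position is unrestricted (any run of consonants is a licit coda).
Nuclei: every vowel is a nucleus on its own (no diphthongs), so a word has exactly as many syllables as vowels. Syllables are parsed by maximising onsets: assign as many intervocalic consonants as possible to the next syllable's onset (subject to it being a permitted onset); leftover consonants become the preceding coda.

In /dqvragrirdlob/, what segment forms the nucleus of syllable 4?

Vowels present: q, a, i, o; each is a nucleus, giving 4 syllables.
The fourth nucleus (vowel 4 from the left) is /o/.

o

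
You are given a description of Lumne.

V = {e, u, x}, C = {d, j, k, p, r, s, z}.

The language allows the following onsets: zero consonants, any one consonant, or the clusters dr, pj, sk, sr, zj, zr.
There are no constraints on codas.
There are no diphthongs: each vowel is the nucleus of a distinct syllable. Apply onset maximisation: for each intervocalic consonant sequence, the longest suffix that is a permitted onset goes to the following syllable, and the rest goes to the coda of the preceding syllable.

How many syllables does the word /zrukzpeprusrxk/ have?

The vowels are u, e, u, x — 4 nuclei, so 4 syllables.

4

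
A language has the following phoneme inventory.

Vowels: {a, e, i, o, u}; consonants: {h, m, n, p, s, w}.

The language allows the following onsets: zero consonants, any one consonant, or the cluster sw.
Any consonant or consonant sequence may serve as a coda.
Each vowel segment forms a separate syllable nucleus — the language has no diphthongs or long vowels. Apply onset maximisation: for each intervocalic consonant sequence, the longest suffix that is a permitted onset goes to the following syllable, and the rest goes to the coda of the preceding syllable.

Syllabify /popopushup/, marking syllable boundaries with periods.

Vowels present: o, o, u, u; each is a nucleus, giving 4 syllables.
/o…o/ gap (V1→V2): just /p/ — single C goes to the following onset.
/o…u/ gap (V2→V3): /p/ → onset of the next syllable (single consonants are always licit onsets).
/u…u/ gap (V3→V4): /sh/ splits as /s/ + /h/ (/h/ is the longest suffix that is a licit onset).

po.po.pus.hup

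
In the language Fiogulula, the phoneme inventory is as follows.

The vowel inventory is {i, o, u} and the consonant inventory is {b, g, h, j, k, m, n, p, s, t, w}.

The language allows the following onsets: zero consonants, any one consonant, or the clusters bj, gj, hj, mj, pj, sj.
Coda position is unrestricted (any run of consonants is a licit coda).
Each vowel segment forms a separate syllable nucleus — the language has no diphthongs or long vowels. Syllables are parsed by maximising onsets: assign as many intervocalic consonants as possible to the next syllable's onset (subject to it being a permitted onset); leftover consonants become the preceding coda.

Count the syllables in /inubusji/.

Nuclei (vowels): i, u, u, i → 4 syllables.

4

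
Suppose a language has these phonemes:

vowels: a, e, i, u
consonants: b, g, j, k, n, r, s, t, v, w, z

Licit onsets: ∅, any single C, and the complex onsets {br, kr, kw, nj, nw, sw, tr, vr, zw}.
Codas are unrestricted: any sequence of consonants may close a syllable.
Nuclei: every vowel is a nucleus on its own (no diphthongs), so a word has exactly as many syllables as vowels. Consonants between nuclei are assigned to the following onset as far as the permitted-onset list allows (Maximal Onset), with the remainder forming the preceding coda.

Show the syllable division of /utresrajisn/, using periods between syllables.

u.tres.ra.jisn

Nuclei (vowels): u, e, a, i → 4 syllables.
Between /u/ (V1) and /e/ (V2): /tr/ — entire cluster is a permitted onset → onset /tr/, coda ∅.
Between /e/ (V2) and /a/ (V3): /sr/; trying suffixes from longest down, /r/ is the first permitted one, so coda /s/ | onset /r/.
Between /a/ (V3) and /i/ (V4): just /j/ — single C goes to the following onset.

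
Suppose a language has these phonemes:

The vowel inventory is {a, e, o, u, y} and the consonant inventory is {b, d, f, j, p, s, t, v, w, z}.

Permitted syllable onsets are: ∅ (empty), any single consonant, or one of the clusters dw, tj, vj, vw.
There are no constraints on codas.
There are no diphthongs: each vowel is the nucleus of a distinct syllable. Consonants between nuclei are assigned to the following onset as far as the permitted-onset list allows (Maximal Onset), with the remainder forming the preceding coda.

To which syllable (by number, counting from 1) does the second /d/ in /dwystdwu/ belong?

2

The vowels are y, u — 2 nuclei, so 2 syllables.
V1 /y/ – V2 /u/: /stdw/ splits as /st/ + /dw/ (/dw/ is the longest suffix that is a licit onset).
Syllabification: dwyst.dwu.
The second /d/ is in the onset of syllable 2 (/dwu/).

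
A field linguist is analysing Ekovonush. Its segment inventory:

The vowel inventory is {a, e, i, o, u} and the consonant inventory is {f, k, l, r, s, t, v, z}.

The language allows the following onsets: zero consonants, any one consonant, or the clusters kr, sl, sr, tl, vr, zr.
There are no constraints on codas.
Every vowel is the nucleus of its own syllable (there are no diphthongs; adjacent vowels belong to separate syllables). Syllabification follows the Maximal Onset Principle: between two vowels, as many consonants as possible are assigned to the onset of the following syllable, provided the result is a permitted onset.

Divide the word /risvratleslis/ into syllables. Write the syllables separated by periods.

ris.vra.tle.slis

Nuclei (vowels): i, a, e, i → 4 syllables.
V1 /i/ – V2 /a/: /svr/ — longest licit onset from the right is /vr/, leaving /s/ as coda.
V2 /a/ – V3 /e/: /tl/ is a licit onset in full, so it all attaches to the next syllable.
V3 /e/ – V4 /i/: cluster /sl/ — /sl/ is itself a permitted onset, so the whole cluster goes right; preceding coda = ∅.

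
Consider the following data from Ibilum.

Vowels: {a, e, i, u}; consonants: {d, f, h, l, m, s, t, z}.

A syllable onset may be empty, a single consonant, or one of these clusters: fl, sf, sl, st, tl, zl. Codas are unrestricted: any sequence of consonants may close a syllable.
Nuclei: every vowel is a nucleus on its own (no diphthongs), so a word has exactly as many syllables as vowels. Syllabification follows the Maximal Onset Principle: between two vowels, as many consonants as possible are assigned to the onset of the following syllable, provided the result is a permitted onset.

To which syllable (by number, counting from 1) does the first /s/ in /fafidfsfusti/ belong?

3

Vowels present: a, i, u, i; each is a nucleus, giving 4 syllables.
Between /a/ (V1) and /i/ (V2): just /f/ — single C goes to the following onset.
Between /i/ (V2) and /u/ (V3): /dfsf/ splits as /df/ + /sf/ (/sf/ is the longest suffix that is a licit onset).
Between /u/ (V3) and /i/ (V4): cluster /st/ — /st/ is itself a permitted onset, so the whole cluster goes right; preceding coda = ∅.
Syllabification: fa.fidf.sfu.sti.
The first /s/ is in the onset of syllable 3 (/sfu/).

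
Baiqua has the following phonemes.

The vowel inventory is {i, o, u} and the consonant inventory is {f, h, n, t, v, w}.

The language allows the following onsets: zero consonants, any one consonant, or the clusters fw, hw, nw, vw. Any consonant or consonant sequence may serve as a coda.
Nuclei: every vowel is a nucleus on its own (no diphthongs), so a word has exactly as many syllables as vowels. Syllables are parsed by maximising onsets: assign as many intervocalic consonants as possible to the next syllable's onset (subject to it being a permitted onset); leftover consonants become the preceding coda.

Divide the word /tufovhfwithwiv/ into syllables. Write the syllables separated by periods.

Nuclei (vowels): u, o, i, i → 4 syllables.
Between /u/ (V1) and /o/ (V2): /f/ → onset of the next syllable (single consonants are always licit onsets).
Between /o/ (V2) and /i/ (V3): /vhfw/; trying suffixes from longest down, /fw/ is the first permitted one, so coda /vh/ | onset /fw/.
Between /i/ (V3) and /i/ (V4): /thw/; trying suffixes from longest down, /hw/ is the first permitted one, so coda /t/ | onset /hw/.

tu.fovh.fwit.hwiv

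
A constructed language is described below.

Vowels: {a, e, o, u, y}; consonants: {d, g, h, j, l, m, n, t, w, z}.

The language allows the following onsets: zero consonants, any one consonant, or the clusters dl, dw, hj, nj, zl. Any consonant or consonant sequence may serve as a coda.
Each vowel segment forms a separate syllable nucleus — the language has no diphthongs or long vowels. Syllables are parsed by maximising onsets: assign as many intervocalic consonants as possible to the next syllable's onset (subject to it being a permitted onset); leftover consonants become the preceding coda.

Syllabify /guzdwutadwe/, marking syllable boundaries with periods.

guz.dwu.ta.dwe

Nuclei (vowels): u, u, a, e → 4 syllables.
Between /u/ (V1) and /u/ (V2): /zdw/ — longest licit onset from the right is /dw/, leaving /z/ as coda.
Between /u/ (V2) and /a/ (V3): /t/ → onset of the next syllable (single consonants are always licit onsets).
Between /a/ (V3) and /e/ (V4): /dw/ is a licit onset in full, so it all attaches to the next syllable.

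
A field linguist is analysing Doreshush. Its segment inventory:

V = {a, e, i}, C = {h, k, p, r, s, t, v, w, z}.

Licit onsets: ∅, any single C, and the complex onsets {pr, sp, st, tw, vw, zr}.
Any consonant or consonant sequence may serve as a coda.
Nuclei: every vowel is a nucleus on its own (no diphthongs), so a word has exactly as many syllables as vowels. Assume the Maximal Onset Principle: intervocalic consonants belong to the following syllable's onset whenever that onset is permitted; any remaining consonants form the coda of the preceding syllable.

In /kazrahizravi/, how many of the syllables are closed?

The vowels are a, a, i, a, i — 5 nuclei, so 5 syllables.
V1 /a/ – V2 /a/: /zr/ is a licit onset in full, so it all attaches to the next syllable.
V2 /a/ – V3 /i/: /h/ is a single consonant, so it becomes the next onset.
V3 /i/ – V4 /a/: cluster /zr/ — /zr/ is itself a permitted onset, so the whole cluster goes right; preceding coda = ∅.
V4 /a/ – V5 /i/: just /v/ — single C goes to the following onset.
So the parse is ka.zra.hi.zra.vi.
Classifying each syllable: /ka/ (open), /zra/ (open), /hi/ (open), /zra/ (open), /vi/ (open).
Closed syllables: 0.

0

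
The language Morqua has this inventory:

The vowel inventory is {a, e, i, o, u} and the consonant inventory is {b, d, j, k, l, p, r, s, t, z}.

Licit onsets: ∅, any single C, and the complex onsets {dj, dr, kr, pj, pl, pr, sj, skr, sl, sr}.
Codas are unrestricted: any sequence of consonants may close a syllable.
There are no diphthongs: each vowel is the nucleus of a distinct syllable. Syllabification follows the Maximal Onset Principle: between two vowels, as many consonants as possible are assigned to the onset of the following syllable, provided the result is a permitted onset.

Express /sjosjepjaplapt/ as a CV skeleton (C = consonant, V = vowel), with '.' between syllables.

Vowels present: o, e, a, a; each is a nucleus, giving 4 syllables.
/o…e/ gap (V1→V2): /sj/ is a licit onset in full, so it all attaches to the next syllable.
/e…a/ gap (V2→V3): /pj/ — entire cluster is a permitted onset → onset /pj/, coda ∅.
/a…a/ gap (V3→V4): cluster /pl/ — /pl/ is itself a permitted onset, so the whole cluster goes right; preceding coda = ∅.
Putting it together: sjo.sje.pja.plapt.
Mapping each syllable to C/V: /sjo/ → CCV, /sje/ → CCV, /pja/ → CCV, /plapt/ → CCVCC.

CCV.CCV.CCV.CCVCC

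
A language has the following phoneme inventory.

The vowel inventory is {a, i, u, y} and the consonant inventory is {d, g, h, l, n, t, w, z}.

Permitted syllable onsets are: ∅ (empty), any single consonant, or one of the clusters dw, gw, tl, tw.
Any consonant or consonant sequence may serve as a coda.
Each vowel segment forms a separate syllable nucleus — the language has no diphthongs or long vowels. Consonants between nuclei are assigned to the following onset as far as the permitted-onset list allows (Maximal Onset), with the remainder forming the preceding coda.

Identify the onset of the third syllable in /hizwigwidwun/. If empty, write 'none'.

gw

Nuclei (vowels): i, i, i, u → 4 syllables.
Between /i/ (V1) and /i/ (V2): /zw/ splits as /z/ + /w/ (/w/ is the longest suffix that is a licit onset).
Between /i/ (V2) and /i/ (V3): /gw/ — entire cluster is a permitted onset → onset /gw/, coda ∅.
Between /i/ (V3) and /u/ (V4): /dw/ is a licit onset in full, so it all attaches to the next syllable.
So the parse is hiz.wi.gwi.dwun.
Syllable 3 is /gwi/: onset /gw/, nucleus /i/, coda ∅.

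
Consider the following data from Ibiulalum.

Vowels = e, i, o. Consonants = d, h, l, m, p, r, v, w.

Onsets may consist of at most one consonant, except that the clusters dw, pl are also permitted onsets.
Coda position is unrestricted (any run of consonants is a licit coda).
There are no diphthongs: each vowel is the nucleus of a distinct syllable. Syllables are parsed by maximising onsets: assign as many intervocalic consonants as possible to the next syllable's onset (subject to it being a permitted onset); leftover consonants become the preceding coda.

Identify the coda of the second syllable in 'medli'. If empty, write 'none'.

none

Vowels present: e, i; each is a nucleus, giving 2 syllables.
σ1/σ2 boundary: cluster /dl/ — the longest permitted-onset suffix is /l/; onset = /l/, preceding coda = /d/.
Putting it together: med.li.
Syllable 2 is /li/: onset /l/, nucleus /i/, coda ∅.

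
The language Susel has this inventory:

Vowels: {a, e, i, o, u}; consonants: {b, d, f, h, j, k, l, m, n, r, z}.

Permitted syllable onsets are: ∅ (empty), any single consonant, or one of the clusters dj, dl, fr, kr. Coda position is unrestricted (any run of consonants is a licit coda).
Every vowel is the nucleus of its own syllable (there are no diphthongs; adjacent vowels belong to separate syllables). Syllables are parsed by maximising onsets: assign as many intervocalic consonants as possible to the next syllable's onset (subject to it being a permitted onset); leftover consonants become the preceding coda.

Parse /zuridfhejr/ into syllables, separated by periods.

zu.ridf.hejr

Vowels present: u, i, e; each is a nucleus, giving 3 syllables.
/u…i/ gap (V1→V2): just /r/ — single C goes to the following onset.
/i…e/ gap (V2→V3): cluster /dfh/ — the longest permitted-onset suffix is /h/; onset = /h/, preceding coda = /df/.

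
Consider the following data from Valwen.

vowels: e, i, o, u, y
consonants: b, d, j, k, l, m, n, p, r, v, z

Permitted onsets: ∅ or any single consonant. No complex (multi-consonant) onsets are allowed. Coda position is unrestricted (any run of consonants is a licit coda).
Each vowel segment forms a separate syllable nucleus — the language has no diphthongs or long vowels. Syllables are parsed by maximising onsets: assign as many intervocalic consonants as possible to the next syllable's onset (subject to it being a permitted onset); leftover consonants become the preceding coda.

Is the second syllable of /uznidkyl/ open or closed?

closed

The vowels are u, i, y — 3 nuclei, so 3 syllables.
/u…i/ gap (V1→V2): cluster /zn/ — the longest permitted-onset suffix is /n/; onset = /n/, preceding coda = /z/.
/i…y/ gap (V2→V3): cluster /dk/ — the longest permitted-onset suffix is /k/; onset = /k/, preceding coda = /d/.
Putting it together: uz.nid.kyl.
Syllable 2 is /nid/ with coda /d/, so it is closed.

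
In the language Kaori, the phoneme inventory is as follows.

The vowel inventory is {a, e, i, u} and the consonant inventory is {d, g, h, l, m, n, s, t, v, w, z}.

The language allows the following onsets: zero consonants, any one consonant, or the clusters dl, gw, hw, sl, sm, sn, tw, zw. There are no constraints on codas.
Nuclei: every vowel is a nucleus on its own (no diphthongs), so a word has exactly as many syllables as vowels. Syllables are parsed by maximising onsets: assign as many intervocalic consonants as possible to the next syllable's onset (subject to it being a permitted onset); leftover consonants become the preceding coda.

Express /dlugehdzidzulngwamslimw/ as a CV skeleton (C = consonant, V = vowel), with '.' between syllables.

Vowels present: u, e, i, u, a, i; each is a nucleus, giving 6 syllables.
V1 /u/ – V2 /e/: /g/ → onset of the next syllable (single consonants are always licit onsets).
V2 /e/ – V3 /i/: cluster /hdz/ — the longest permitted-onset suffix is /z/; onset = /z/, preceding coda = /hd/.
V3 /i/ – V4 /u/: /dz/ — longest licit onset from the right is /z/, leaving /d/ as coda.
V4 /u/ – V5 /a/: /lngw/ — longest licit onset from the right is /gw/, leaving /ln/ as coda.
V5 /a/ – V6 /i/: /msl/ — longest licit onset from the right is /sl/, leaving /m/ as coda.
Putting it together: dlu.gehd.zid.zuln.gwam.slimw.
Mapping each syllable to C/V: /dlu/ → CCV, /gehd/ → CVCC, /zid/ → CVC, /zuln/ → CVCC, /gwam/ → CCVC, /slimw/ → CCVCC.

CCV.CVCC.CVC.CVCC.CCVC.CCVCC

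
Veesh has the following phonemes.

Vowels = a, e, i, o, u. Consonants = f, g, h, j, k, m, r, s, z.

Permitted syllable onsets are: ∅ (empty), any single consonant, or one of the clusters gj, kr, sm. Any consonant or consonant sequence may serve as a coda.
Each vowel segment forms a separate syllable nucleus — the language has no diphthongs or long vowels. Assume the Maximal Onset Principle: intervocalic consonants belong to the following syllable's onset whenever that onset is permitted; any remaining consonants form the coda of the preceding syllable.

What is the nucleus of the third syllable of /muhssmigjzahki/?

Nuclei (vowels): u, i, a, i → 4 syllables.
The third nucleus (vowel 3 from the left) is /a/.

a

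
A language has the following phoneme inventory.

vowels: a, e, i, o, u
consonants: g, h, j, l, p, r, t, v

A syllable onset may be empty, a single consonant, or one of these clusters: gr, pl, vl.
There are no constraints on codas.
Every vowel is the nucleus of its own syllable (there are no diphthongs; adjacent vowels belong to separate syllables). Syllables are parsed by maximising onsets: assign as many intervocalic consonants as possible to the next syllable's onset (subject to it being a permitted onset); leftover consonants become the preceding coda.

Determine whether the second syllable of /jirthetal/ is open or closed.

Nuclei (vowels): i, e, a → 3 syllables.
σ1/σ2 boundary: /rth/ — longest licit onset from the right is /h/, leaving /rt/ as coda.
σ2/σ3 boundary: just /t/ — single C goes to the following onset.
Result: jirt.he.tal.
Syllable 2 is /he/; it ends in its nucleus with no coda, so it is open.

open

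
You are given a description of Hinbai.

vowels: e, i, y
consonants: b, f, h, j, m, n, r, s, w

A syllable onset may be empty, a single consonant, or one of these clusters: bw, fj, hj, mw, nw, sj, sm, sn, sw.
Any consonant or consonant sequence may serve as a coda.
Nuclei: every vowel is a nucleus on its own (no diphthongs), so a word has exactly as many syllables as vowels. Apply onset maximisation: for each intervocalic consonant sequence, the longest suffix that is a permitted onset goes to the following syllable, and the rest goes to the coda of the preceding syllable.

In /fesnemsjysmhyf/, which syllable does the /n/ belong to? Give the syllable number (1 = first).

2

Vowels present: e, e, y, y; each is a nucleus, giving 4 syllables.
V1 /e/ – V2 /e/: /sn/ is a licit onset in full, so it all attaches to the next syllable.
V2 /e/ – V3 /y/: /msj/; trying suffixes from longest down, /sj/ is the first permitted one, so coda /m/ | onset /sj/.
V3 /y/ – V4 /y/: /smh/ splits as /sm/ + /h/ (/h/ is the longest suffix that is a licit onset).
Result: fe.snem.sjysm.hyf.
The /n/ is in the onset of syllable 2 (/snem/).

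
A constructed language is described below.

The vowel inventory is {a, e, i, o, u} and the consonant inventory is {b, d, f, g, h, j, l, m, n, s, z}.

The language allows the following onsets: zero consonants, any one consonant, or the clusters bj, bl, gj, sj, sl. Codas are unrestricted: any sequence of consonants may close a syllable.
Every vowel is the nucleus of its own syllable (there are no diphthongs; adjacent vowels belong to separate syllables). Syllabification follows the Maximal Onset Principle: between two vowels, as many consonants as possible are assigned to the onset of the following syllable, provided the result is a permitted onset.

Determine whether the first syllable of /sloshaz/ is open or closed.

closed

Nuclei (vowels): o, a → 2 syllables.
σ1/σ2 boundary: /sh/ splits as /s/ + /h/ (/h/ is the longest suffix that is a licit onset).
Syllabification: slos.haz.
Syllable 1 is /slos/ with coda /s/, so it is closed.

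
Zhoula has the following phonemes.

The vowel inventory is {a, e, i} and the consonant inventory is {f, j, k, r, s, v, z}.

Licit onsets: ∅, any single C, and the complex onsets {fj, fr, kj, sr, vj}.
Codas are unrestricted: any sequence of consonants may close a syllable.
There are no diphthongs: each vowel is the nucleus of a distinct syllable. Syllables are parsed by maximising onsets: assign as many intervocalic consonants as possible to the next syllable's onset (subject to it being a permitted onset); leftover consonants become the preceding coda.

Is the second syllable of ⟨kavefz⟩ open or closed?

Nuclei (vowels): a, e → 2 syllables.
σ1/σ2 boundary: /v/ is a single consonant, so it becomes the next onset.
Syllabification: ka.vefz.
Syllable 2 is /vefz/ with coda /fz/, so it is closed.

closed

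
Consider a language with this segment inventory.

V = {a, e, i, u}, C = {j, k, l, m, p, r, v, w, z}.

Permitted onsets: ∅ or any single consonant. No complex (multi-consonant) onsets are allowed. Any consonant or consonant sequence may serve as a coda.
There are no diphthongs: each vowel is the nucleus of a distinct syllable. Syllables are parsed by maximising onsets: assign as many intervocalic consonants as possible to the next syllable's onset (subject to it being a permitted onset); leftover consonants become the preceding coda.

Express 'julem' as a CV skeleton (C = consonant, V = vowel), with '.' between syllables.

The vowels are u, e — 2 nuclei, so 2 syllables.
V1 /u/ – V2 /e/: /l/ is a single consonant, so it becomes the next onset.
Syllabification: ju.lem.
Mapping each syllable to C/V: /ju/ → CV, /lem/ → CVC.

CV.CVC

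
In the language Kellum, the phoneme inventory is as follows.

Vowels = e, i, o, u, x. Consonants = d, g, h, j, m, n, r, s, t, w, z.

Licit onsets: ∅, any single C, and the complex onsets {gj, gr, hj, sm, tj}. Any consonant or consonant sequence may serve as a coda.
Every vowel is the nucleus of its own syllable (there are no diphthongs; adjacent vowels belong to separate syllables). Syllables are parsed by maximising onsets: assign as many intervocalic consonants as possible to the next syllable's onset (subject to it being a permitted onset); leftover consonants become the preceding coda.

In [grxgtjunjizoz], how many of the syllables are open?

Nuclei (vowels): x, u, i, o → 4 syllables.
V1 /x/ – V2 /u/: /gtj/; trying suffixes from longest down, /tj/ is the first permitted one, so coda /g/ | onset /tj/.
V2 /u/ – V3 /i/: /nj/ — longest licit onset from the right is /j/, leaving /n/ as coda.
V3 /i/ – V4 /o/: /z/ → onset of the next syllable (single consonants are always licit onsets).
Result: grxg.tjun.ji.zoz.
Classifying each syllable: /grxg/ (closed), /tjun/ (closed), /ji/ (open), /zoz/ (closed).
Open syllables: 1.

1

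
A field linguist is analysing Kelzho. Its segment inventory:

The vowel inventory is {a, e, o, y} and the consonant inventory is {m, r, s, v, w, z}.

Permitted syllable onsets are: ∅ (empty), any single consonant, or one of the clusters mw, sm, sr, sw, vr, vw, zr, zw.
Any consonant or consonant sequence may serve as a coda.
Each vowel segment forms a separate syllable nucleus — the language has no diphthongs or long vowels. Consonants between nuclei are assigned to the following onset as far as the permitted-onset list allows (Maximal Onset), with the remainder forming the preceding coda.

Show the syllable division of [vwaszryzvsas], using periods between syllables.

Nuclei (vowels): a, y, a → 3 syllables.
V1 /a/ – V2 /y/: /szr/ — longest licit onset from the right is /zr/, leaving /s/ as coda.
V2 /y/ – V3 /a/: /zvs/ — longest licit onset from the right is /s/, leaving /zv/ as coda.

vwas.zryzv.sas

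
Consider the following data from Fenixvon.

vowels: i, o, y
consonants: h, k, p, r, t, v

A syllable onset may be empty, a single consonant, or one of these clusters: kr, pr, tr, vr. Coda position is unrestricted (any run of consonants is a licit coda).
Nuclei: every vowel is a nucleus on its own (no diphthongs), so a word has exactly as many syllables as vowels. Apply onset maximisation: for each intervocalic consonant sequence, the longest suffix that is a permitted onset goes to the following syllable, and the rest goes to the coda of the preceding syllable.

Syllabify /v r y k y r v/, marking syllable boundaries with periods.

Vowels present: y, y; each is a nucleus, giving 2 syllables.
Between /y/ (V1) and /y/ (V2): /k/ → onset of the next syllable (single consonants are always licit onsets).

vry.kyrv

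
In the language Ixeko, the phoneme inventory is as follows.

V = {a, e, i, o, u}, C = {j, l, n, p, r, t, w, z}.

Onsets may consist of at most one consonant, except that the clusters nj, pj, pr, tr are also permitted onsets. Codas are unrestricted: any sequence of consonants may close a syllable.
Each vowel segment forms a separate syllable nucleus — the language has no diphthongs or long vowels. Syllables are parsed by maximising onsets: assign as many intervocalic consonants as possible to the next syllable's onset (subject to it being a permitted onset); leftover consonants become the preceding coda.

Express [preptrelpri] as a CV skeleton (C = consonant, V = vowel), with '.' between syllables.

CCVC.CCVC.CCV

The vowels are e, e, i — 3 nuclei, so 3 syllables.
V1 /e/ – V2 /e/: cluster /ptr/ — the longest permitted-onset suffix is /tr/; onset = /tr/, preceding coda = /p/.
V2 /e/ – V3 /i/: /lpr/; trying suffixes from longest down, /pr/ is the first permitted one, so coda /l/ | onset /pr/.
Result: prep.trel.pri.
Mapping each syllable to C/V: /prep/ → CCVC, /trel/ → CCVC, /pri/ → CCV.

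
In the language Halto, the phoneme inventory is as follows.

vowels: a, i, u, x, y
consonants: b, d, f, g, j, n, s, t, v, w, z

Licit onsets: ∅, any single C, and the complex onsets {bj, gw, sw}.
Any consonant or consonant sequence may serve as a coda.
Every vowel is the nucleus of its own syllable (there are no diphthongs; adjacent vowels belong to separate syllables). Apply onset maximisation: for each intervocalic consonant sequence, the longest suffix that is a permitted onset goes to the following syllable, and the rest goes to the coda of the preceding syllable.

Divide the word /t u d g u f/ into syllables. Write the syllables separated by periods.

The vowels are u, u — 2 nuclei, so 2 syllables.
/u…u/ gap (V1→V2): /dg/ — longest licit onset from the right is /g/, leaving /d/ as coda.

tud.guf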